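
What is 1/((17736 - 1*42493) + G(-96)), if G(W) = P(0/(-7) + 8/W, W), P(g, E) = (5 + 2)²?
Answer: -1/24708 ≈ -4.0473e-5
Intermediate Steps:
P(g, E) = 49 (P(g, E) = 7² = 49)
G(W) = 49
1/((17736 - 1*42493) + G(-96)) = 1/((17736 - 1*42493) + 49) = 1/((17736 - 42493) + 49) = 1/(-24757 + 49) = 1/(-24708) = -1/24708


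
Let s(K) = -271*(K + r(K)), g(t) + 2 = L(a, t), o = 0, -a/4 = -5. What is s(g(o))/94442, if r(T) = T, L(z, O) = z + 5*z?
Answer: -31978/47221 ≈ -0.67720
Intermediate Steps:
a = 20 (a = -4*(-5) = 20)
L(z, O) = 6*z
g(t) = 118 (g(t) = -2 + 6*20 = -2 + 120 = 118)
s(K) = -542*K (s(K) = -271*(K + K) = -542*K)
s(g(o))/94442 = -542*118/94442 = -63956*1/94442 = -31978/47221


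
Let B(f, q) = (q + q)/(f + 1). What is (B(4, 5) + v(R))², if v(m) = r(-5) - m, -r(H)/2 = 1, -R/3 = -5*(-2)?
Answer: 900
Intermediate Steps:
R = -30 (R = -(-15)*(-2) = -3*10 = -30)
B(f, q) = 2*q/(1 + f) (B(f, q) = (2*q)/(1 + f) = 2*q/(1 + f))
r(H) = -2 (r(H) = -2*1 = -2)
v(m) = -2 - m
(B(4, 5) + v(R))² = (2*5/(1 + 4) + (-2 - 1*(-30)))² = (2*5/5 + (-2 + 30))² = (2*5*(⅕) + 28)² = (2 + 28)² = 30² = 900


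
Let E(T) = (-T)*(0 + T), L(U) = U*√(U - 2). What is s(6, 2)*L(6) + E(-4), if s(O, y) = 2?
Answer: 8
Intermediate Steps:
L(U) = U*√(-2 + U)
E(T) = -T² (E(T) = (-T)*T = -T²)
s(6, 2)*L(6) + E(-4) = 2*(6*√(-2 + 6)) - 1*(-4)² = 2*(6*√4) - 1*16 = 2*(6*2) - 16 = 2*12 - 16 = 24 - 16 = 8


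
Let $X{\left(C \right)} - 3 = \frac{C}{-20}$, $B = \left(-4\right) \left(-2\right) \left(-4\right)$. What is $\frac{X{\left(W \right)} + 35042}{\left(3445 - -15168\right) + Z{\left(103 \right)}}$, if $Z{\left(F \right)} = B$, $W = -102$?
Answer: $\frac{350501}{185810} \approx 1.8863$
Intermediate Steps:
$B = -32$ ($B = 8 \left(-4\right) = -32$)
$Z{\left(F \right)} = -32$
$X{\left(C \right)} = 3 - \frac{C}{20}$ ($X{\left(C \right)} = 3 + \frac{C}{-20} = 3 + C \left(- \frac{1}{20}\right) = 3 - \frac{C}{20}$)
$\frac{X{\left(W \right)} + 35042}{\left(3445 - -15168\right) + Z{\left(103 \right)}} = \frac{\left(3 - - \frac{51}{10}\right) + 35042}{\left(3445 - -15168\right) - 32} = \frac{\left(3 + \frac{51}{10}\right) + 35042}{\left(3445 + 15168\right) - 32} = \frac{\frac{81}{10} + 35042}{18613 - 32} = \frac{350501}{10 \cdot 18581} = \frac{350501}{10} \cdot \frac{1}{18581} = \frac{350501}{185810}$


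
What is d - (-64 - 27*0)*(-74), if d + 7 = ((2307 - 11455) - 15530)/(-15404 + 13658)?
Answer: -458700/97 ≈ -4728.9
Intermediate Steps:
d = 692/97 (d = -7 + ((2307 - 11455) - 15530)/(-15404 + 13658) = -7 + (-9148 - 15530)/(-1746) = -7 - 24678*(-1/1746) = -7 + 1371/97 = 692/97 ≈ 7.1340)
d - (-64 - 27*0)*(-74) = 692/97 - (-64 - 27*0)*(-74) = 692/97 - (-64 + 0)*(-74) = 692/97 - (-64)*(-74) = 692/97 - 1*4736 = 692/97 - 4736 = -458700/97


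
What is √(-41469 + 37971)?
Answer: I*√3498 ≈ 59.144*I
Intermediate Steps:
√(-41469 + 37971) = √(-3498) = I*√3498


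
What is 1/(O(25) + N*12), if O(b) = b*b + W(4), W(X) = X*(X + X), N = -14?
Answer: 1/489 ≈ 0.0020450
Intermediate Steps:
W(X) = 2*X² (W(X) = X*(2*X) = 2*X²)
O(b) = 32 + b² (O(b) = b*b + 2*4² = b² + 2*16 = b² + 32 = 32 + b²)
1/(O(25) + N*12) = 1/((32 + 25²) - 14*12) = 1/((32 + 625) - 168) = 1/(657 - 168) = 1/489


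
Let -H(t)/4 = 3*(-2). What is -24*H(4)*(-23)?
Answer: 13248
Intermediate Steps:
H(t) = 24 (H(t) = -12*(-2) = -4*(-6) = 24)
-24*H(4)*(-23) = -24*24*(-23) = -576*(-23) = 13248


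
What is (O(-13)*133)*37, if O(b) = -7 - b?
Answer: 29526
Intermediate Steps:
(O(-13)*133)*37 = ((-7 - 1*(-13))*133)*37 = ((-7 + 13)*133)*37 = (6*133)*37 = 798*37 = 29526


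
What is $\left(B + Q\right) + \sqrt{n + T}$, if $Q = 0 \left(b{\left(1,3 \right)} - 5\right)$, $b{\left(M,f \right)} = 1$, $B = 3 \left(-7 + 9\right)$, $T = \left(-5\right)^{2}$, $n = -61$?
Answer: $6 + 6 i \approx 6.0 + 6.0 i$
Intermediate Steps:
$T = 25$
$B = 6$ ($B = 3 \cdot 2 = 6$)
$Q = 0$ ($Q = 0 \left(1 - 5\right) = 0 \left(-4\right) = 0$)
$\left(B + Q\right) + \sqrt{n + T} = \left(6 + 0\right) + \sqrt{-61 + 25} = 6 + \sqrt{-36} = 6 + 6 i$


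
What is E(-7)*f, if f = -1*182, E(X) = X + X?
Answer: 2548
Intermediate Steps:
E(X) = 2*X
f = -182
E(-7)*f = (2*(-7))*(-182) = -14*(-182) = 2548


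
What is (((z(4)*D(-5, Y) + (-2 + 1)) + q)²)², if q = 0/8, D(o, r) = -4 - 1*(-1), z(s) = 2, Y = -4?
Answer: 2401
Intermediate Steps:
D(o, r) = -3 (D(o, r) = -4 + 1 = -3)
q = 0 (q = 0*(⅛) = 0)
(((z(4)*D(-5, Y) + (-2 + 1)) + q)²)² = (((2*(-3) + (-2 + 1)) + 0)²)² = (((-6 - 1) + 0)²)² = ((-7 + 0)²)² = ((-7)²)² = 49² = 2401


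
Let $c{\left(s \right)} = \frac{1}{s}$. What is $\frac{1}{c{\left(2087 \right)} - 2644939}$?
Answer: $- \frac{2087}{5519987692} \approx -3.7808 \cdot 10^{-7}$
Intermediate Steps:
$\frac{1}{c{\left(2087 \right)} - 2644939} = \frac{1}{\frac{1}{2087} - 2644939} = \frac{1}{- \frac{5519987692}{2087}} = - \frac{2087}{5519987692}$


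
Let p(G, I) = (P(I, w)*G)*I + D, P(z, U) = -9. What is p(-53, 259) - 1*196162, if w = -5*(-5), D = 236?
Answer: -72383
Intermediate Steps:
w = 25
p(G, I) = 236 - 9*G*I (p(G, I) = (-9*G)*I + 236 = -9*G*I + 236 = 236 - 9*G*I)
p(-53, 259) - 1*196162 = (236 - 9*(-53)*259) - 1*196162 = (236 + 123543) - 196162 = 123779 - 196162 = -72383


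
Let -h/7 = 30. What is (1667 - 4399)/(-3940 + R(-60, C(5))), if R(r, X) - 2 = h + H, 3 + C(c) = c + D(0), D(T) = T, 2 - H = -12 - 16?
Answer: 1366/2059 ≈ 0.66343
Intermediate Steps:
H = 30 (H = 2 - (-12 - 16) = 2 - 1*(-28) = 2 + 28 = 30)
h = -210 (h = -7*30 = -210)
C(c) = -3 + c (C(c) = -3 + (c + 0) = -3 + c)
R(r, X) = -178 (R(r, X) = 2 + (-210 + 30) = 2 - 180 = -178)
(1667 - 4399)/(-3940 + R(-60, C(5))) = (1667 - 4399)/(-3940 - 178) = -2732/(-4118) = -2732*(-1/4118) = 1366/2059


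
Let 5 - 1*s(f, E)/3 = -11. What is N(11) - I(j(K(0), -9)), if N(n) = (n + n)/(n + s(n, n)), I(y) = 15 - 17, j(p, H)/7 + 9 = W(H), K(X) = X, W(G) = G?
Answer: 140/59 ≈ 2.3729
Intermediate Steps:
j(p, H) = -63 + 7*H
s(f, E) = 48 (s(f, E) = 15 - 3*(-11) = 15 + 33 = 48)
I(y) = -2
N(n) = 2*n/(48 + n) (N(n) = (n + n)/(n + 48) = (2*n)/(48 + n) = 2*n/(48 + n))
N(11) - I(j(K(0), -9)) = 2*11/(48 + 11) - 1*(-2) = 2*11/59 + 2 = 2*11*(1/59) + 2 = 22/59 + 2 = 140/59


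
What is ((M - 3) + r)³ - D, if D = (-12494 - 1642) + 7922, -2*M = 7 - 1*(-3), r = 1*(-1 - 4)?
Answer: 4017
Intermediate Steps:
r = -5 (r = 1*(-5) = -5)
M = -5 (M = -(7 - 1*(-3))/2 = -(7 + 3)/2 = -½*10 = -5)
D = -6214 (D = -14136 + 7922 = -6214)
((M - 3) + r)³ - D = ((-5 - 3) - 5)³ - 1*(-6214) = (-8 - 5)³ + 6214 = (-13)³ + 6214 = -2197 + 6214 = 4017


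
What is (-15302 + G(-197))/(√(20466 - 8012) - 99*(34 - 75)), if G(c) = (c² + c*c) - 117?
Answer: 252465741/16463027 - 62199*√12454/16463027 ≈ 14.914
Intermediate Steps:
G(c) = -117 + 2*c² (G(c) = (c² + c²) - 117 = 2*c² - 117 = -117 + 2*c²)
(-15302 + G(-197))/(√(20466 - 8012) - 99*(34 - 75)) = (-15302 + (-117 + 2*(-197)²))/(√(20466 - 8012) - 99*(34 - 75)) = (-15302 + (-117 + 2*38809))/(√12454 - 99*(-41)) = (-15302 + (-117 + 77618))/(√12454 + 4059) = (-15302 + 77501)/(4059 + √12454) = 62199/(4059 + √12454)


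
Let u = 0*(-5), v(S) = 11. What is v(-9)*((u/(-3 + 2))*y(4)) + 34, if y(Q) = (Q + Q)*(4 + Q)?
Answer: 34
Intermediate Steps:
u = 0
y(Q) = 2*Q*(4 + Q) (y(Q) = (2*Q)*(4 + Q) = 2*Q*(4 + Q))
v(-9)*((u/(-3 + 2))*y(4)) + 34 = 11*((0/(-3 + 2))*(2*4*(4 + 4))) + 34 = 11*((0/(-1))*(2*4*8)) + 34 = 11*(-1*0*64) + 34 = 11*(0*64) + 34 = 11*0 + 34 = 0 + 34 = 34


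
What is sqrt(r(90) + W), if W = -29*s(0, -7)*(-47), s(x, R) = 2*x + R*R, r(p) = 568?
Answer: sqrt(67355) ≈ 259.53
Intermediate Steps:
s(x, R) = R**2 + 2*x (s(x, R) = 2*x + R**2 = R**2 + 2*x)
W = 66787 (W = -29*((-7)**2 + 2*0)*(-47) = -29*(49 + 0)*(-47) = -29*49*(-47) = -1421*(-47) = 66787)
sqrt(r(90) + W) = sqrt(568 + 66787) = sqrt(67355)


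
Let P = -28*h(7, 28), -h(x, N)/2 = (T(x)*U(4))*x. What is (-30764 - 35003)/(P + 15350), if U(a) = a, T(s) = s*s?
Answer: -65767/92182 ≈ -0.71345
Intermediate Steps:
T(s) = s²
h(x, N) = -8*x³ (h(x, N) = -2*x²*4*x = -2*4*x²*x = -8*x³)
P = 76832 (P = -(-224)*7³ = -(-224)*343 = -28*(-2744) = 76832)
(-30764 - 35003)/(P + 15350) = (-30764 - 35003)/(76832 + 15350) = -65767/92182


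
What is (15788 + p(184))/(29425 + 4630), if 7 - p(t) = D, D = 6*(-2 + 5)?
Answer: 15777/34055 ≈ 0.46328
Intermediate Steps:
D = 18 (D = 6*3 = 18)
p(t) = -11 (p(t) = 7 - 1*18 = 7 - 18 = -11)
(15788 + p(184))/(29425 + 4630) = (15788 - 11)/(29425 + 4630) = 15777/34055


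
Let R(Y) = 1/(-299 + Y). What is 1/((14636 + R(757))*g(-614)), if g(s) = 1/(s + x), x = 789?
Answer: 80150/6703289 ≈ 0.011957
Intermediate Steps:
g(s) = 1/(789 + s) (g(s) = 1/(s + 789) = 1/(789 + s))
1/((14636 + R(757))*g(-614)) = 1/((14636 + 1/(-299 + 757))*(1/(789 - 614))) = 1/((14636 + 1/458)*(1/175)) = 175/(6703289/458) = (458/6703289)*175 = 80150/6703289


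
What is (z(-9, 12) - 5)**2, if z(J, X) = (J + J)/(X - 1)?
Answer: 5329/121 ≈ 44.041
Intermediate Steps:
z(J, X) = 2*J/(-1 + X) (z(J, X) = (2*J)/(-1 + X) = 2*J/(-1 + X))
(z(-9, 12) - 5)**2 = (2*(-9)/(-1 + 12) - 5)**2 = (2*(-9)/11 - 5)**2 = (2*(-9)*(1/11) - 5)**2 = (-18/11 - 5)**2 = (-73/11)**2 = 5329/121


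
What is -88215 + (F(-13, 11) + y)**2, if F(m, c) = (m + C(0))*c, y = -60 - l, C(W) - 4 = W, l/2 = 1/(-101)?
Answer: -642053966/10201 ≈ -62940.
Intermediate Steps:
l = -2/101 (l = 2/(-101) = 2*(-1/101) = -2/101 ≈ -0.019802)
C(W) = 4 + W
y = -6058/101 (y = -60 - 1*(-2/101) = -60 + 2/101 = -6058/101 ≈ -59.980)
F(m, c) = c*(4 + m) (F(m, c) = (m + (4 + 0))*c = (m + 4)*c = (4 + m)*c = c*(4 + m))
-88215 + (F(-13, 11) + y)**2 = -88215 + (11*(4 - 13) - 6058/101)**2 = -88215 + (11*(-9) - 6058/101)**2 = -88215 + (-99 - 6058/101)**2 = -88215 + (-16057/101)**2 = -88215 + 257827249/10201 = -642053966/10201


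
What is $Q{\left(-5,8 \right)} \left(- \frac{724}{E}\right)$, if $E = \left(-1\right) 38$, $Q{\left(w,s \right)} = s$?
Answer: $\frac{2896}{19} \approx 152.42$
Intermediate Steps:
$E = -38$
$Q{\left(-5,8 \right)} \left(- \frac{724}{E}\right) = 8 \left(- \frac{724}{-38}\right) = 8 \left(\left(-724\right) \left(- \frac{1}{38}\right)\right) = 8 \cdot \frac{362}{19} = \frac{2896}{19}$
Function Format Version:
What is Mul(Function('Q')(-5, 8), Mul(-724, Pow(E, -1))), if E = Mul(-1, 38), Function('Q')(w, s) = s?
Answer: Rational(2896, 19) ≈ 152.42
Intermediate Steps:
E = -38
Mul(Function('Q')(-5, 8), Mul(-724, Pow(E, -1))) = Mul(8, Mul(-724, Pow(-38, -1))) = Mul(8, Mul(-724, Rational(-1, 38))) = Mul(8, Rational(362, 19)) = Rational(2896, 19)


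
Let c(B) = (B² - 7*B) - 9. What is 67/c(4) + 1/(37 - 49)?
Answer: -275/84 ≈ -3.2738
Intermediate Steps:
c(B) = -9 + B² - 7*B
67/c(4) + 1/(37 - 49) = 67/(-9 + 4² - 7*4) + 1/(37 - 49) = 67/(-9 + 16 - 28) + 1/(-12) = 67/(-21) - 1/12 = -1/21*67 - 1/12 = -67/21 - 1/12 = -275/84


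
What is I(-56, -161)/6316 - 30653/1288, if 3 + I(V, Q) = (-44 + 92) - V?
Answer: -6909795/290536 ≈ -23.783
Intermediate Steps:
I(V, Q) = 45 - V (I(V, Q) = -3 + ((-44 + 92) - V) = -3 + (48 - V) = 45 - V)
I(-56, -161)/6316 - 30653/1288 = (45 - 1*(-56))/6316 - 30653/1288 = (45 + 56)*(1/6316) - 30653*1/1288 = 101*(1/6316) - 4379/184 = 101/6316 - 4379/184 = -6909795/290536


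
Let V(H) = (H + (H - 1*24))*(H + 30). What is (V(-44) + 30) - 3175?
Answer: -1577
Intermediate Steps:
V(H) = (-24 + 2*H)*(30 + H) (V(H) = (H + (H - 24))*(30 + H) = (H + (-24 + H))*(30 + H) = (-24 + 2*H)*(30 + H))
(V(-44) + 30) - 3175 = ((-720 + 2*(-44)² + 36*(-44)) + 30) - 3175 = ((-720 + 2*1936 - 1584) + 30) - 3175 = ((-720 + 3872 - 1584) + 30) - 3175 = (1568 + 30) - 3175 = 1598 - 3175 = -1577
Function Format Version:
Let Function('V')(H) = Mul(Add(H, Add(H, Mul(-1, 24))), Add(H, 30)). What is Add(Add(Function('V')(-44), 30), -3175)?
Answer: -1577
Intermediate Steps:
Function('V')(H) = Mul(Add(-24, Mul(2, H)), Add(30, H)) (Function('V')(H) = Mul(Add(H, Add(H, -24)), Add(30, H)) = Mul(Add(H, Add(-24, H)), Add(30, H)) = Mul(Add(-24, Mul(2, H)), Add(30, H)))
Add(Add(Function('V')(-44), 30), -3175) = Add(Add(Add(-720, Mul(2, Pow(-44, 2)), Mul(36, -44)), 30), -3175) = Add(Add(Add(-720, Mul(2, 1936), -1584), 30), -3175) = Add(Add(Add(-720, 3872, -1584), 30), -3175) = Add(Add(1568, 30), -3175) = Add(1598, -3175) = -1577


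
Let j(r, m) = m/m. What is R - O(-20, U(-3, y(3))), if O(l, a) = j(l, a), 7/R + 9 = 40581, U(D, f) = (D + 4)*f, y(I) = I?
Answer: -5795/5796 ≈ -0.99983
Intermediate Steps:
U(D, f) = f*(4 + D) (U(D, f) = (4 + D)*f = f*(4 + D))
R = 1/5796 (R = 7/(-9 + 40581) = 7/40572 = 7*(1/40572) = 1/5796 ≈ 0.00017253)
j(r, m) = 1
O(l, a) = 1
R - O(-20, U(-3, y(3))) = 1/5796 - 1*1 = 1/5796 - 1 = -5795/5796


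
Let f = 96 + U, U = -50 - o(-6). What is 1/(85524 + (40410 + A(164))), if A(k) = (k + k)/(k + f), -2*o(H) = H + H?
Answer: 51/6422716 ≈ 7.9406e-6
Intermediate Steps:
o(H) = -H (o(H) = -(H + H)/2 = -H)
U = -56 (U = -50 - (-1)*(-6) = -50 - 1*6 = -50 - 6 = -56)
f = 40 (f = 96 - 56 = 40)
A(k) = 2*k/(40 + k) (A(k) = (k + k)/(k + 40) = (2*k)/(40 + k) = 2*k/(40 + k))
1/(85524 + (40410 + A(164))) = 1/(85524 + (40410 + 2*164/(40 + 164))) = 1/(85524 + (40410 + 2*164/204)) = 1/(85524 + (40410 + 2*164*(1/204))) = 1/(85524 + (40410 + 82/51)) = 1/(85524 + 2060992/51) = 1/(6422716/51) = 51/6422716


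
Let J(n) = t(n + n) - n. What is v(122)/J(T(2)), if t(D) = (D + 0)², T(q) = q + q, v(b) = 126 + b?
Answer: 62/15 ≈ 4.1333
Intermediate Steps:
T(q) = 2*q
t(D) = D²
J(n) = -n + 4*n² (J(n) = (n + n)² - n = (2*n)² - n = 4*n² - n = -n + 4*n²)
v(122)/J(T(2)) = (126 + 122)/(((2*2)*(-1 + 4*(2*2)))) = 248/((4*(-1 + 4*4))) = 248/((4*(-1 + 16))) = 248/((4*15)) = 248/60 = 248*(1/60) = 62/15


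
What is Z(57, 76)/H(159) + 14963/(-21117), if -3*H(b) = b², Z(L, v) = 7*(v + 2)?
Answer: -45874361/59317653 ≈ -0.77337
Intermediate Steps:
Z(L, v) = 14 + 7*v (Z(L, v) = 7*(2 + v) = 14 + 7*v)
H(b) = -b²/3
Z(57, 76)/H(159) + 14963/(-21117) = (14 + 7*76)/((-⅓*159²)) + 14963/(-21117) = (14 + 532)/((-⅓*25281)) + 14963*(-1/21117) = 546/(-8427) - 14963/21117 = 546*(-1/8427) - 14963/21117 = -182/2809 - 14963/21117 = -45874361/59317653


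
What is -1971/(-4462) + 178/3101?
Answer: 6906307/13836662 ≈ 0.49913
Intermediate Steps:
-1971/(-4462) + 178/3101 = -1971*(-1/4462) + 178*(1/3101) = 1971/4462 + 178/3101 = 6906307/13836662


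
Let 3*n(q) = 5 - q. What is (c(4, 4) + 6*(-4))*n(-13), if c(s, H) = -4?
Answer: -168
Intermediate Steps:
n(q) = 5/3 - q/3 (n(q) = (5 - q)/3 = 5/3 - q/3)
(c(4, 4) + 6*(-4))*n(-13) = (-4 + 6*(-4))*(5/3 - ⅓*(-13)) = (-4 - 24)*(5/3 + 13/3) = -28*6 = -168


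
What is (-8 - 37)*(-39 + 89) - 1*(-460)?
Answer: -1790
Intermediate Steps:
(-8 - 37)*(-39 + 89) - 1*(-460) = -45*50 + 460 = -2250 + 460 = -1790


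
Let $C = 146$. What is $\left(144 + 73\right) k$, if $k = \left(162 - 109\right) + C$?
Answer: $43183$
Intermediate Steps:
$k = 199$ ($k = \left(162 - 109\right) + 146 = 53 + 146 = 199$)
$\left(144 + 73\right) k = \left(144 + 73\right) 199 = 217 \cdot 199 = 43183$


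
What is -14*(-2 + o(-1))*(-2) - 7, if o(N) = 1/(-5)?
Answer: -343/5 ≈ -68.600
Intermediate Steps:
o(N) = -⅕
-14*(-2 + o(-1))*(-2) - 7 = -14*(-2 - ⅕)*(-2) - 7 = -(-154)*(-2)/5 - 7 = -14*22/5 - 7 = -308/5 - 7 = -343/5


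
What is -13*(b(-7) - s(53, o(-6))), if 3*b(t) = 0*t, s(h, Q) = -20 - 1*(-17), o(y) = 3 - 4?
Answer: -39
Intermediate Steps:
o(y) = -1
s(h, Q) = -3 (s(h, Q) = -20 + 17 = -3)
b(t) = 0 (b(t) = (0*t)/3 = (1/3)*0 = 0)
-13*(b(-7) - s(53, o(-6))) = -13*(0 - 1*(-3)) = -13*(0 + 3) = -13*3 = -39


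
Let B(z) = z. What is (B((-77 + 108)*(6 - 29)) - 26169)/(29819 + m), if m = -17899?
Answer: -13441/5960 ≈ -2.2552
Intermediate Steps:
(B((-77 + 108)*(6 - 29)) - 26169)/(29819 + m) = ((-77 + 108)*(6 - 29) - 26169)/(29819 - 17899) = (31*(-23) - 26169)/11920 = (-713 - 26169)*(1/11920) = -26882*1/11920 = -13441/5960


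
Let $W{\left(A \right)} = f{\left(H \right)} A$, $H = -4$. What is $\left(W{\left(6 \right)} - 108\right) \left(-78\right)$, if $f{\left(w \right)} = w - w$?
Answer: $8424$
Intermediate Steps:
$f{\left(w \right)} = 0$
$W{\left(A \right)} = 0$ ($W{\left(A \right)} = 0 A = 0$)
$\left(W{\left(6 \right)} - 108\right) \left(-78\right) = \left(0 - 108\right) \left(-78\right) = \left(-108\right) \left(-78\right) = 8424$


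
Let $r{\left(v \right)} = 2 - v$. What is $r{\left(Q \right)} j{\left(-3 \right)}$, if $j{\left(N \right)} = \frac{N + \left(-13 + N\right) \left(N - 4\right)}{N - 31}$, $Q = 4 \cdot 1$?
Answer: $\frac{109}{17} \approx 6.4118$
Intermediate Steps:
$Q = 4$
$j{\left(N \right)} = \frac{N + \left(-13 + N\right) \left(-4 + N\right)}{-31 + N}$
$r{\left(Q \right)} j{\left(-3 \right)} = \left(2 - 4\right) \frac{52 + \left(-3\right)^{2} - -48}{-31 - 3} = \left(2 - 4\right) \frac{52 + 9 + 48}{-34} = - 2 \left(\left(- \frac{1}{34}\right) 109\right) = \left(-2\right) \left(- \frac{109}{34}\right) = \frac{109}{17}$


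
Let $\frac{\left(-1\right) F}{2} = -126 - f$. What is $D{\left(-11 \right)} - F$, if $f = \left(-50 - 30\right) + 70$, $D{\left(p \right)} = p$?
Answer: $-243$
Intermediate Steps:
$f = -10$ ($f = -80 + 70 = -10$)
$F = 232$ ($F = - 2 \left(-126 - -10\right) = - 2 \left(-126 + 10\right) = \left(-2\right) \left(-116\right) = 232$)
$D{\left(-11 \right)} - F = -11 - 232 = -243$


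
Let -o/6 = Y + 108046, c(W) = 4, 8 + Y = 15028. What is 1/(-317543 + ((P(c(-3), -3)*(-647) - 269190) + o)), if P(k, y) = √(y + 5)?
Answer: -1325129/1755966029423 + 647*√2/1755966029423 ≈ -7.5412e-7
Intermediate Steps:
Y = 15020 (Y = -8 + 15028 = 15020)
o = -738396 (o = -6*(15020 + 108046) = -6*123066 = -738396)
P(k, y) = √(5 + y)
1/(-317543 + ((P(c(-3), -3)*(-647) - 269190) + o)) = 1/(-317543 + ((√(5 - 3)*(-647) - 269190) - 738396)) = 1/(-317543 + ((√2*(-647) - 269190) - 738396)) = 1/(-317543 + ((-647*√2 - 269190) - 738396)) = 1/(-317543 + ((-269190 - 647*√2) - 738396)) = 1/(-317543 + (-1007586 - 647*√2)) = 1/(-1325129 - 647*√2)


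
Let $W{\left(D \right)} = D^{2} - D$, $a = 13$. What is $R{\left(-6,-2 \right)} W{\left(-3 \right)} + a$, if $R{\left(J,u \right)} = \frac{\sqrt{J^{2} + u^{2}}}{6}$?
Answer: $13 + 4 \sqrt{10} \approx 25.649$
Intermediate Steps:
$R{\left(J,u \right)} = \frac{\sqrt{J^{2} + u^{2}}}{6}$ ($R{\left(J,u \right)} = \sqrt{J^{2} + u^{2}} \cdot \frac{1}{6} = \frac{\sqrt{J^{2} + u^{2}}}{6}$)
$R{\left(-6,-2 \right)} W{\left(-3 \right)} + a = \frac{\sqrt{\left(-6\right)^{2} + \left(-2\right)^{2}}}{6} \left(- 3 \left(-1 - 3\right)\right) + 13 = \frac{\sqrt{36 + 4}}{6} \left(\left(-3\right) \left(-4\right)\right) + 13 = \frac{\sqrt{40}}{6} \cdot 12 + 13 = \frac{2 \sqrt{10}}{6} \cdot 12 + 13 = \frac{\sqrt{10}}{3} \cdot 12 + 13 = 4 \sqrt{10} + 13 = 13 + 4 \sqrt{10}$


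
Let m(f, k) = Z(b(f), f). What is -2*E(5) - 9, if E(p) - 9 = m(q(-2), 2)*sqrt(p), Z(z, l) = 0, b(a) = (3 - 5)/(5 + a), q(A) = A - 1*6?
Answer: -27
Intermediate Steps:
q(A) = -6 + A (q(A) = A - 6 = -6 + A)
b(a) = -2/(5 + a)
m(f, k) = 0
E(p) = 9 (E(p) = 9 + 0*sqrt(p) = 9 + 0 = 9)
-2*E(5) - 9 = -2*9 - 9 = -18 - 9 = -27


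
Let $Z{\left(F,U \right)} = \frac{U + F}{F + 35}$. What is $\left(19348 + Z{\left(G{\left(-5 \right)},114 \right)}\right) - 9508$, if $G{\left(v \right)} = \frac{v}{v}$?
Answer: $\frac{354355}{36} \approx 9843.2$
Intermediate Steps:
$G{\left(v \right)} = 1$
$Z{\left(F,U \right)} = \frac{F + U}{35 + F}$
$\left(19348 + Z{\left(G{\left(-5 \right)},114 \right)}\right) - 9508 = \left(19348 + \frac{1 + 114}{35 + 1}\right) - 9508 = \left(19348 + \frac{1}{36} \cdot 115\right) - 9508 = \left(19348 + \frac{115}{36}\right) - 9508 = \frac{696643}{36} - 9508 = \frac{354355}{36}$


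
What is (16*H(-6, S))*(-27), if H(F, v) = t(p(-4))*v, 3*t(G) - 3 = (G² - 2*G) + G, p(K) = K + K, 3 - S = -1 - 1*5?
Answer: -97200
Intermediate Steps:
S = 9 (S = 3 - (-1 - 1*5) = 3 - (-1 - 5) = 3 - 1*(-6) = 3 + 6 = 9)
p(K) = 2*K
t(G) = 1 - G/3 + G²/3 (t(G) = 1 + ((G² - 2*G) + G)/3 = 1 + (G² - G)/3 = 1 + (-G/3 + G²/3) = 1 - G/3 + G²/3)
H(F, v) = 25*v (H(F, v) = (1 - 2*(-4)/3 + (2*(-4))²/3)*v = (1 - ⅓*(-8) + (⅓)*(-8)²)*v = (1 + 8/3 + (⅓)*64)*v = (1 + 8/3 + 64/3)*v = 25*v)
(16*H(-6, S))*(-27) = (16*(25*9))*(-27) = (16*225)*(-27) = 3600*(-27) = -97200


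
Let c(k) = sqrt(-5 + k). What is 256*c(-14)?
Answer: 256*I*sqrt(19) ≈ 1115.9*I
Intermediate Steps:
256*c(-14) = 256*sqrt(-5 - 14) = 256*sqrt(-19) = 256*(I*sqrt(19)) = 256*I*sqrt(19)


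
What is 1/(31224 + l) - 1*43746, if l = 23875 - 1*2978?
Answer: -2280085265/52121 ≈ -43746.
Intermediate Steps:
l = 20897 (l = 23875 - 2978 = 20897)
1/(31224 + l) - 1*43746 = 1/(31224 + 20897) - 1*43746 = 1/52121 - 43746 = -2280085265/52121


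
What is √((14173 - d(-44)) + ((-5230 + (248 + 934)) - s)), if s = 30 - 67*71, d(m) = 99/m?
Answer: √59417/2 ≈ 121.88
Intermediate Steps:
s = -4727 (s = 30 - 4757 = -4727)
√((14173 - d(-44)) + ((-5230 + (248 + 934)) - s)) = √((14173 - 99/(-44)) + ((-5230 + (248 + 934)) - 1*(-4727))) = √((14173 - 99*(-1)/44) + ((-5230 + 1182) + 4727)) = √((14173 - 1*(-9/4)) + (-4048 + 4727)) = √((14173 + 9/4) + 679) = √(56701/4 + 679) = √(59417/4) = √59417/2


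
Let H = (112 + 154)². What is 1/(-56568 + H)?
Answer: 1/14188 ≈ 7.0482e-5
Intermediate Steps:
H = 70756 (H = 266² = 70756)
1/(-56568 + H) = 1/(-56568 + 70756) = 1/14188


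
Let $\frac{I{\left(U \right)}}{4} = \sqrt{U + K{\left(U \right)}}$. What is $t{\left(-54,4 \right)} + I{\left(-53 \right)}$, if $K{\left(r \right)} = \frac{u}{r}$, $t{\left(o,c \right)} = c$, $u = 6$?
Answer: $4 + \frac{4 i \sqrt{149195}}{53} \approx 4.0 + 29.152 i$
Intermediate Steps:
$K{\left(r \right)} = \frac{6}{r}$
$I{\left(U \right)} = 4 \sqrt{U + \frac{6}{U}}$
$t{\left(-54,4 \right)} + I{\left(-53 \right)} = 4 + 4 \sqrt{-53 + \frac{6}{-53}} = 4 + 4 \sqrt{-53 + 6 \left(- \frac{1}{53}\right)} = 4 + 4 \sqrt{-53 - \frac{6}{53}} = 4 + 4 \sqrt{- \frac{2815}{53}} = 4 + 4 \frac{i \sqrt{149195}}{53} = 4 + \frac{4 i \sqrt{149195}}{53}$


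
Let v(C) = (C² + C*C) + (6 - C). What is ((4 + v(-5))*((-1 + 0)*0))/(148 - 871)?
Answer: 0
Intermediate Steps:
v(C) = 6 - C + 2*C² (v(C) = (C² + C²) + (6 - C) = 2*C² + (6 - C) = 6 - C + 2*C²)
((4 + v(-5))*((-1 + 0)*0))/(148 - 871) = ((4 + (6 - 1*(-5) + 2*(-5)²))*((-1 + 0)*0))/(148 - 871) = ((4 + (6 + 5 + 2*25))*(-1*0))/(-723) = ((4 + (6 + 5 + 50))*0)*(-1/723) = ((4 + 61)*0)*(-1/723) = (65*0)*(-1/723) = 0*(-1/723) = 0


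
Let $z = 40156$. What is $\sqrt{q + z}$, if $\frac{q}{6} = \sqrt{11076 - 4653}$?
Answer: $\sqrt{40156 + 6 \sqrt{6423}} \approx 201.59$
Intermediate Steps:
$q = 6 \sqrt{6423}$ ($q = 6 \sqrt{11076 - 4653} = 6 \sqrt{6423} \approx 480.86$)
$\sqrt{q + z} = \sqrt{6 \sqrt{6423} + 40156} = \sqrt{40156 + 6 \sqrt{6423}}$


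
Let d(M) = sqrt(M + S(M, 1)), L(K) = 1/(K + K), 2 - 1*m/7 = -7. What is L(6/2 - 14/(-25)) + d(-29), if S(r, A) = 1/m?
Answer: 25/178 + I*sqrt(12782)/21 ≈ 0.14045 + 5.3837*I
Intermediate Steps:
m = 63 (m = 14 - 7*(-7) = 14 + 49 = 63)
L(K) = 1/(2*K)
S(r, A) = 1/63
d(M) = sqrt(1/63 + M) (d(M) = sqrt(M + 1/63) = sqrt(1/63 + M))
L(6/2 - 14/(-25)) + d(-29) = 1/(2*(6/2 - 14/(-25))) + sqrt(7 + 441*(-29))/21 = 1/(2*(6*(1/2) - 14*(-1/25))) + sqrt(7 - 12789)/21 = 1/(2*(3 + 14/25)) + sqrt(-12782)/21 = 1/(2*(89/25)) + (I*sqrt(12782))/21 = (1/2)*(25/89) + I*sqrt(12782)/21 = 25/178 + I*sqrt(12782)/21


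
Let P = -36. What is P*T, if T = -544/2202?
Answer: 3264/367 ≈ 8.8937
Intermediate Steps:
T = -272/1101 (T = -544*1/2202 = -272/1101 ≈ -0.24705)
P*T = -36*(-272/1101) = 3264/367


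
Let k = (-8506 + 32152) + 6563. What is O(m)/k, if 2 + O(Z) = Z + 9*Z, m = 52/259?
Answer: 2/7824131 ≈ 2.5562e-7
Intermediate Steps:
m = 52/259 (m = 52*(1/259) = 52/259 ≈ 0.20077)
k = 30209 (k = 23646 + 6563 = 30209)
O(Z) = -2 + 10*Z (O(Z) = -2 + (Z + 9*Z) = -2 + 10*Z)
O(m)/k = (-2 + 10*(52/259))/30209 = (-2 + 520/259)*(1/30209) = (2/259)*(1/30209) = 2/7824131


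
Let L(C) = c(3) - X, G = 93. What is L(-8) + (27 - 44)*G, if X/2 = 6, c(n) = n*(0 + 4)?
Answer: -1581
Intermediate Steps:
c(n) = 4*n (c(n) = n*4 = 4*n)
X = 12 (X = 2*6 = 12)
L(C) = 0 (L(C) = 4*3 - 1*12 = 12 - 12 = 0)
L(-8) + (27 - 44)*G = 0 + (27 - 44)*93 = 0 - 17*93 = 0 - 1581 = -1581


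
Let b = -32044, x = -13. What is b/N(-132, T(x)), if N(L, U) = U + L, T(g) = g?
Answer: 32044/145 ≈ 220.99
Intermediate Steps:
N(L, U) = L + U
b/N(-132, T(x)) = -32044/(-132 - 13) = -32044/(-145) = -32044*(-1/145) = 32044/145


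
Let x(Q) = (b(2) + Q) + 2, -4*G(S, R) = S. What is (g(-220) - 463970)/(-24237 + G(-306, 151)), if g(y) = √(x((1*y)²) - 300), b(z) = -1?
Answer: 71380/3717 - 2*√48101/48321 ≈ 19.195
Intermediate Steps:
G(S, R) = -S/4
x(Q) = 1 + Q (x(Q) = (-1 + Q) + 2 = 1 + Q)
g(y) = √(-299 + y²) (g(y) = √((1 + (1*y)²) - 300) = √((1 + y²) - 300) = √(-299 + y²))
(g(-220) - 463970)/(-24237 + G(-306, 151)) = (√(-299 + (-220)²) - 463970)/(-24237 - ¼*(-306)) = (√(-299 + 48400) - 463970)/(-24237 + 153/2) = (√48101 - 463970)/(-48321/2) = (-463970 + √48101)*(-2/48321) = 71380/3717 - 2*√48101/48321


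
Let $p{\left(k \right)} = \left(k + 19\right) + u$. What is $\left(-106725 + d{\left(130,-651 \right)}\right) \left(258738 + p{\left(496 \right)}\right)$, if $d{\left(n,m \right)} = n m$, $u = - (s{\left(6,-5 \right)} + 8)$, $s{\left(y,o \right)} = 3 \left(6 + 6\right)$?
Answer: $-49600938195$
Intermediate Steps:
$s{\left(y,o \right)} = 36$ ($s{\left(y,o \right)} = 3 \cdot 12 = 36$)
$u = -44$ ($u = - (36 + 8) = \left(-1\right) 44 = -44$)
$p{\left(k \right)} = -25 + k$ ($p{\left(k \right)} = \left(k + 19\right) - 44 = \left(19 + k\right) - 44 = -25 + k$)
$d{\left(n,m \right)} = m n$
$\left(-106725 + d{\left(130,-651 \right)}\right) \left(258738 + p{\left(496 \right)}\right) = \left(-106725 - 84630\right) \left(258738 + \left(-25 + 496\right)\right) = \left(-106725 - 84630\right) \left(258738 + 471\right) = \left(-191355\right) 259209 = -49600938195$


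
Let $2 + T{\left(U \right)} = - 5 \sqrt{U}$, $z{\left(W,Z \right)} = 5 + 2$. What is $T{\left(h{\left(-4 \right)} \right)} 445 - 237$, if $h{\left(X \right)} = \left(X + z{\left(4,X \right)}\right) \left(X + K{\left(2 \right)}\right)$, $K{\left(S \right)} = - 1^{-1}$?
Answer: $-1127 - 2225 i \sqrt{15} \approx -1127.0 - 8617.4 i$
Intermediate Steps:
$z{\left(W,Z \right)} = 7$
$K{\left(S \right)} = -1$ ($K{\left(S \right)} = \left(-1\right) 1 = -1$)
$h{\left(X \right)} = \left(-1 + X\right) \left(7 + X\right)$ ($h{\left(X \right)} = \left(X + 7\right) \left(X - 1\right) = \left(7 + X\right) \left(-1 + X\right) = \left(-1 + X\right) \left(7 + X\right)$)
$T{\left(U \right)} = -2 - 5 \sqrt{U}$
$T{\left(h{\left(-4 \right)} \right)} 445 - 237 = \left(-2 - 5 \sqrt{-7 + \left(-4\right)^{2} + 6 \left(-4\right)}\right) 445 - 237 = \left(-2 - 5 \sqrt{-7 + 16 - 24}\right) 445 - 237 = \left(-2 - 5 \sqrt{-15}\right) 445 - 237 = \left(-2 - 5 i \sqrt{15}\right) 445 - 237 = \left(-890 - 2225 i \sqrt{15}\right) - 237 = -1127 - 2225 i \sqrt{15}$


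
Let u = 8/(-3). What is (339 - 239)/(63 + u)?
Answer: 300/181 ≈ 1.6575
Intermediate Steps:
u = -8/3 (u = 8*(-1/3) = -8/3 ≈ -2.6667)
(339 - 239)/(63 + u) = (339 - 239)/(63 - 8/3) = 100/(181/3) = 100*(3/181) = 300/181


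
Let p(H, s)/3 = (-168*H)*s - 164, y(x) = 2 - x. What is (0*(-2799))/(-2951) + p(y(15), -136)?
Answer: -891564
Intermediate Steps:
p(H, s) = -492 - 504*H*s (p(H, s) = 3*((-168*H)*s - 164) = 3*(-168*H*s - 164) = 3*(-164 - 168*H*s) = -492 - 504*H*s)
(0*(-2799))/(-2951) + p(y(15), -136) = (0*(-2799))/(-2951) + (-492 - 504*(2 - 1*15)*(-136)) = 0*(-1/2951) + (-492 - 504*(2 - 15)*(-136)) = 0 + (-492 - 504*(-13)*(-136)) = 0 + (-492 - 891072) = 0 - 891564 = -891564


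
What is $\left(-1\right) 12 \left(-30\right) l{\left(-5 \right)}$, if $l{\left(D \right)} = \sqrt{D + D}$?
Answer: $360 i \sqrt{10} \approx 1138.4 i$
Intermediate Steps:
$l{\left(D \right)} = \sqrt{2} \sqrt{D}$ ($l{\left(D \right)} = \sqrt{2 D} = \sqrt{2} \sqrt{D}$)
$\left(-1\right) 12 \left(-30\right) l{\left(-5 \right)} = \left(-1\right) 12 \left(-30\right) \sqrt{2} \sqrt{-5} = \left(-12\right) \left(-30\right) \sqrt{2} i \sqrt{5} = 360 i \sqrt{10}$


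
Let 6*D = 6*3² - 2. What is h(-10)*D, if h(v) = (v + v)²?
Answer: 10400/3 ≈ 3466.7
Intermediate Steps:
h(v) = 4*v² (h(v) = (2*v)² = 4*v²)
D = 26/3 (D = (6*3² - 2)/6 = (6*9 - 2)/6 = (54 - 2)/6 = (⅙)*52 = 26/3 ≈ 8.6667)
h(-10)*D = (4*(-10)²)*(26/3) = (4*100)*(26/3) = 400*(26/3) = 10400/3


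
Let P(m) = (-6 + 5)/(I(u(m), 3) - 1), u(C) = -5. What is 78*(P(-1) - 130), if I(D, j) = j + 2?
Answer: -20319/2 ≈ -10160.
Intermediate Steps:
I(D, j) = 2 + j
P(m) = -¼ (P(m) = (-6 + 5)/((2 + 3) - 1) = -1/(5 - 1) = -1/4 = -1*¼ = -¼)
78*(P(-1) - 130) = 78*(-¼ - 130) = 78*(-521/4) = -20319/2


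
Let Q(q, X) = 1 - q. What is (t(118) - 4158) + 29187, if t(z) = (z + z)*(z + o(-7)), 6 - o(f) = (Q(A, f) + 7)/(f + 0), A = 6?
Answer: 380523/7 ≈ 54360.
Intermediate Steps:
o(f) = 6 - 2/f (o(f) = 6 - ((1 - 1*6) + 7)/(f + 0) = 6 - ((1 - 6) + 7)/f = 6 - (-5 + 7)/f = 6 - 2/f)
t(z) = 2*z*(44/7 + z) (t(z) = (z + z)*(z + (6 - 2/(-7))) = (2*z)*(z + (6 - 2*(-⅐))) = (2*z)*(z + (6 + 2/7)) = (2*z)*(z + 44/7) = (2*z)*(44/7 + z) = 2*z*(44/7 + z))
(t(118) - 4158) + 29187 = ((2/7)*118*(44 + 7*118) - 4158) + 29187 = ((2/7)*118*(44 + 826) - 4158) + 29187 = ((2/7)*118*870 - 4158) + 29187 = (205320/7 - 4158) + 29187 = 176214/7 + 29187 = 380523/7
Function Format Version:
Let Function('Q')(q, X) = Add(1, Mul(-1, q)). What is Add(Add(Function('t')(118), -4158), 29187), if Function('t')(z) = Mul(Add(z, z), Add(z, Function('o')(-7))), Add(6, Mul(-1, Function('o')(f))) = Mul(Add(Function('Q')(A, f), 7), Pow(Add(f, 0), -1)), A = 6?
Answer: Rational(380523, 7) ≈ 54360.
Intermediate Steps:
Function('o')(f) = Add(6, Mul(-2, Pow(f, -1))) (Function('o')(f) = Add(6, Mul(-1, Mul(Add(Add(1, Mul(-1, 6)), 7), Pow(Add(f, 0), -1)))) = Add(6, Mul(-1, Mul(Add(Add(1, -6), 7), Pow(f, -1)))) = Add(6, Mul(-1, Mul(Add(-5, 7), Pow(f, -1)))) = Add(6, Mul(-1, Mul(2, Pow(f, -1)))) = Add(6, Mul(-2, Pow(f, -1))))
Function('t')(z) = Mul(2, z, Add(Rational(44, 7), z)) (Function('t')(z) = Mul(Add(z, z), Add(z, Add(6, Mul(-2, Pow(-7, -1))))) = Mul(Mul(2, z), Add(z, Add(6, Mul(-2, Rational(-1, 7))))) = Mul(Mul(2, z), Add(z, Add(6, Rational(2, 7)))) = Mul(Mul(2, z), Add(z, Rational(44, 7))) = Mul(Mul(2, z), Add(Rational(44, 7), z)) = Mul(2, z, Add(Rational(44, 7), z)))
Add(Add(Function('t')(118), -4158), 29187) = Add(Add(Mul(Rational(2, 7), 118, Add(44, Mul(7, 118))), -4158), 29187) = Add(Add(Mul(Rational(2, 7), 118, Add(44, 826)), -4158), 29187) = Add(Add(Mul(Rational(2, 7), 118, 870), -4158), 29187) = Add(Add(Rational(205320, 7), -4158), 29187) = Add(Rational(176214, 7), 29187) = Rational(380523, 7)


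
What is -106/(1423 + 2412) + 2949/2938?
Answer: 845999/866710 ≈ 0.97610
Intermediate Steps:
-106/(1423 + 2412) + 2949/2938 = -106/3835 + 2949*(1/2938) = -106*1/3835 + 2949/2938 = -106/3835 + 2949/2938 = 845999/866710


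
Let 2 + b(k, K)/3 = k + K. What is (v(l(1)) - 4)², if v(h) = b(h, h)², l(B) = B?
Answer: 16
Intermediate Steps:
b(k, K) = -6 + 3*K + 3*k (b(k, K) = -6 + 3*(k + K) = -6 + 3*(K + k) = -6 + (3*K + 3*k) = -6 + 3*K + 3*k)
v(h) = (-6 + 6*h)² (v(h) = (-6 + 3*h + 3*h)² = (-6 + 6*h)²)
(v(l(1)) - 4)² = (36*(-1 + 1)² - 4)² = (36*0² - 4)² = (36*0 - 4)² = (0 - 4)² = (-4)² = 16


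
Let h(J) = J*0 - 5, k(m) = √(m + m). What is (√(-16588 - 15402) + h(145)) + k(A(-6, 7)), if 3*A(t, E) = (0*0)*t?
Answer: -5 + I*√31990 ≈ -5.0 + 178.86*I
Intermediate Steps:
A(t, E) = 0 (A(t, E) = ((0*0)*t)/3 = (0*t)/3 = (⅓)*0 = 0)
k(m) = √2*√m (k(m) = √(2*m) = √2*√m)
h(J) = -5 (h(J) = 0 - 5 = -5)
(√(-16588 - 15402) + h(145)) + k(A(-6, 7)) = (√(-16588 - 15402) - 5) + √2*√0 = (√(-31990) - 5) + √2*0 = (I*√31990 - 5) + 0 = (-5 + I*√31990) + 0 = -5 + I*√31990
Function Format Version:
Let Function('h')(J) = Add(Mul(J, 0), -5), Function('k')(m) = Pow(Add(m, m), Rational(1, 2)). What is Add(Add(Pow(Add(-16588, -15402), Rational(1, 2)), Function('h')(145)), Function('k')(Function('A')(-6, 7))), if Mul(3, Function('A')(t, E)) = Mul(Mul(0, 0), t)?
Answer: Add(-5, Mul(I, Pow(31990, Rational(1, 2)))) ≈ Add(-5.0000, Mul(178.86, I))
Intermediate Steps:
Function('A')(t, E) = 0 (Function('A')(t, E) = Mul(Rational(1, 3), Mul(Mul(0, 0), t)) = Mul(Rational(1, 3), Mul(0, t)) = Mul(Rational(1, 3), 0) = 0)
Function('k')(m) = Mul(Pow(2, Rational(1, 2)), Pow(m, Rational(1, 2))) (Function('k')(m) = Pow(Mul(2, m), Rational(1, 2)) = Mul(Pow(2, Rational(1, 2)), Pow(m, Rational(1, 2))))
Function('h')(J) = -5 (Function('h')(J) = Add(0, -5) = -5)
Add(Add(Pow(Add(-16588, -15402), Rational(1, 2)), Function('h')(145)), Function('k')(Function('A')(-6, 7))) = Add(Add(Pow(Add(-16588, -15402), Rational(1, 2)), -5), Mul(Pow(2, Rational(1, 2)), Pow(0, Rational(1, 2)))) = Add(Add(Pow(-31990, Rational(1, 2)), -5), Mul(Pow(2, Rational(1, 2)), 0)) = Add(Add(Mul(I, Pow(31990, Rational(1, 2))), -5), 0) = Add(Add(-5, Mul(I, Pow(31990, Rational(1, 2)))), 0) = Add(-5, Mul(I, Pow(31990, Rational(1, 2))))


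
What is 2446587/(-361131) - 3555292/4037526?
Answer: -1860347463169/243012633651 ≈ -7.6553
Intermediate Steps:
2446587/(-361131) - 3555292/4037526 = 2446587*(-1/361131) - 3555292*1/4037526 = -815529/120377 - 1777646/2018763 = -1860347463169/243012633651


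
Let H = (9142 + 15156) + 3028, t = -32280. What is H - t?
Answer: 59606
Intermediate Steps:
H = 27326 (H = 24298 + 3028 = 27326)
H - t = 27326 - 1*(-32280) = 27326 + 32280 = 59606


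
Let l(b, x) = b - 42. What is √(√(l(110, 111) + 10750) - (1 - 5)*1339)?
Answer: √(5356 + 3*√1202) ≈ 73.892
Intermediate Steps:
l(b, x) = -42 + b
√(√(l(110, 111) + 10750) - (1 - 5)*1339) = √(√((-42 + 110) + 10750) - (1 - 5)*1339) = √(√(68 + 10750) - 1*(-4)*1339) = √(√10818 + 4*1339) = √(3*√1202 + 5356) = √(5356 + 3*√1202)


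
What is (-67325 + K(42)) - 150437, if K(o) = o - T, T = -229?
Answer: -217491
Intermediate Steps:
K(o) = 229 + o (K(o) = o - 1*(-229) = o + 229 = 229 + o)
(-67325 + K(42)) - 150437 = (-67325 + (229 + 42)) - 150437 = (-67325 + 271) - 150437 = -67054 - 150437 = -217491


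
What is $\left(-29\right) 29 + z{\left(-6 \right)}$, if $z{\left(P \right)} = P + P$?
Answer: $-853$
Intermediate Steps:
$z{\left(P \right)} = 2 P$
$\left(-29\right) 29 + z{\left(-6 \right)} = \left(-29\right) 29 + 2 \left(-6\right) = -841 - 12 = -853$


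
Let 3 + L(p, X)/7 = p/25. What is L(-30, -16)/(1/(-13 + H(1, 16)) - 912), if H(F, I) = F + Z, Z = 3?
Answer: 1323/41045 ≈ 0.032233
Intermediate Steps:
L(p, X) = -21 + 7*p/25 (L(p, X) = -21 + 7*(p/25) = -21 + 7*p/25)
H(F, I) = 3 + F (H(F, I) = F + 3 = 3 + F)
L(-30, -16)/(1/(-13 + H(1, 16)) - 912) = (-21 + (7/25)*(-30))/(1/(-13 + (3 + 1)) - 912) = (-21 - 42/5)/(1/(-13 + 4) - 912) = -147/(5*(1/(-9) - 912)) = -147/(5*(-⅑ - 912)) = -147/(5*(-8209/9)) = -147/5*(-9/8209) = 1323/41045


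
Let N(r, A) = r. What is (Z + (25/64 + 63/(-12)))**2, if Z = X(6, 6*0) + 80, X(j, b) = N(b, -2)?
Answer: 23126481/4096 ≈ 5646.1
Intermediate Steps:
X(j, b) = b
Z = 80 (Z = 6*0 + 80 = 0 + 80 = 80)
(Z + (25/64 + 63/(-12)))**2 = (80 + (25/64 + 63/(-12)))**2 = (80 + (25*(1/64) + 63*(-1/12)))**2 = (80 + (25/64 - 21/4))**2 = (80 - 311/64)**2 = (4809/64)**2 = 23126481/4096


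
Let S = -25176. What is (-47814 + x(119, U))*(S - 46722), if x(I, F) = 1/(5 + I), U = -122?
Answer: 213139284315/62 ≈ 3.4377e+9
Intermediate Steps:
(-47814 + x(119, U))*(S - 46722) = (-47814 + 1/(5 + 119))*(-25176 - 46722) = (-47814 + 1/124)*(-71898) = -5928935/124*(-71898) = 213139284315/62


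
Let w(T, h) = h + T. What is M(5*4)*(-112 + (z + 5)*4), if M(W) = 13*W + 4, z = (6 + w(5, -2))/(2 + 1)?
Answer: -21120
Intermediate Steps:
w(T, h) = T + h
z = 3 (z = (6 + (5 - 2))/(2 + 1) = (6 + 3)/3 = 9*(⅓) = 3)
M(W) = 4 + 13*W
M(5*4)*(-112 + (z + 5)*4) = (4 + 13*(5*4))*(-112 + (3 + 5)*4) = (4 + 13*20)*(-112 + 8*4) = (4 + 260)*(-112 + 32) = 264*(-80) = -21120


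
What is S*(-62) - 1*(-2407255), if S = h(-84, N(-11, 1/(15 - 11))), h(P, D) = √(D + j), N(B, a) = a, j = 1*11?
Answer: 2407255 - 93*√5 ≈ 2.4070e+6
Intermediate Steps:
j = 11
h(P, D) = √(11 + D) (h(P, D) = √(D + 11) = √(11 + D))
S = 3*√5/2 (S = √(11 + 1/(15 - 11)) = √(11 + 1/4) = √(11 + ¼) = √(45/4) = 3*√5/2 ≈ 3.3541)
S*(-62) - 1*(-2407255) = (3*√5/2)*(-62) - 1*(-2407255) = -93*√5 + 2407255 = 2407255 - 93*√5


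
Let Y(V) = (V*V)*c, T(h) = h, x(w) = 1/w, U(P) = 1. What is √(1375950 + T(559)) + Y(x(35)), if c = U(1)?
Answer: 1/1225 + √1376509 ≈ 1173.2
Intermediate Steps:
c = 1
Y(V) = V² (Y(V) = (V*V)*1 = V²*1 = V²)
√(1375950 + T(559)) + Y(x(35)) = √(1375950 + 559) + (1/35)² = √1376509 + (1/35)² = √1376509 + 1/1225 = 1/1225 + √1376509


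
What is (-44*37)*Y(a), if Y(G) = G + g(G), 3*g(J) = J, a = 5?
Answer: -32560/3 ≈ -10853.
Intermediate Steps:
g(J) = J/3
Y(G) = 4*G/3 (Y(G) = G + G/3 = 4*G/3)
(-44*37)*Y(a) = (-44*37)*((4/3)*5) = -1628*20/3 = -32560/3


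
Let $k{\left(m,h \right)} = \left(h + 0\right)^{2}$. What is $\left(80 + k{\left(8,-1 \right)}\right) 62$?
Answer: $5022$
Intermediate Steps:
$k{\left(m,h \right)} = h^{2}$
$\left(80 + k{\left(8,-1 \right)}\right) 62 = \left(80 + \left(-1\right)^{2}\right) 62 = \left(80 + 1\right) 62 = 81 \cdot 62 = 5022$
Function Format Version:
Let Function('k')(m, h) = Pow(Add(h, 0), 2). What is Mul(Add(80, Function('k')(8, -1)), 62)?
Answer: 5022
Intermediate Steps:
Function('k')(m, h) = Pow(h, 2)
Mul(Add(80, Function('k')(8, -1)), 62) = Mul(Add(80, Pow(-1, 2)), 62) = Mul(Add(80, 1), 62) = Mul(81, 62) = 5022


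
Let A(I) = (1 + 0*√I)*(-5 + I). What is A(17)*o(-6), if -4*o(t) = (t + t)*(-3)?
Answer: -108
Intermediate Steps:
o(t) = 3*t/2 (o(t) = -(t + t)*(-3)/4 = -2*t*(-3)/4 = -(-3)*t/2 = 3*t/2)
A(I) = -5 + I (A(I) = (1 + 0)*(-5 + I) = 1*(-5 + I) = -5 + I)
A(17)*o(-6) = (-5 + 17)*((3/2)*(-6)) = 12*(-9) = -108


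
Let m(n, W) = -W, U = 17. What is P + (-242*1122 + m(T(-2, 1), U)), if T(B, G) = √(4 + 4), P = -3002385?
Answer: -3273926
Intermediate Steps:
T(B, G) = 2*√2 (T(B, G) = √8 = 2*√2)
P + (-242*1122 + m(T(-2, 1), U)) = -3002385 + (-242*1122 - 1*17) = -3002385 + (-271524 - 17) = -3002385 - 271541 = -3273926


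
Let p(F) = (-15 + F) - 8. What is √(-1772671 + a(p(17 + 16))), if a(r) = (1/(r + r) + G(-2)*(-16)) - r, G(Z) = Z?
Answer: I*√177264895/10 ≈ 1331.4*I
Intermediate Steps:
p(F) = -23 + F
a(r) = 32 + 1/(2*r) - r (a(r) = (1/(r + r) - 2*(-16)) - r = (1/(2*r) + 32) - r = (32 + 1/(2*r)) - r = 32 + 1/(2*r) - r)
√(-1772671 + a(p(17 + 16))) = √(-1772671 + (32 + 1/(2*(-23 + (17 + 16))) - (-23 + (17 + 16)))) = √(-1772671 + (32 + 1/(2*(-23 + 33)) - (-23 + 33))) = √(-1772671 + (32 + (½)/10 - 1*10)) = √(-1772671 + (32 + (½)*(⅒) - 10)) = √(-1772671 + (32 + 1/20 - 10)) = √(-1772671 + 441/20) = √(-35452979/20) = I*√177264895/10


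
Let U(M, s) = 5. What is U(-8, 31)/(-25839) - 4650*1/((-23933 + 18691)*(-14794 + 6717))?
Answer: -165924760/547006901463 ≈ -0.00030333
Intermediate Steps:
U(-8, 31)/(-25839) - 4650*1/((-23933 + 18691)*(-14794 + 6717)) = 5/(-25839) - 4650*1/((-23933 + 18691)*(-14794 + 6717)) = 5*(-1/25839) - 4650/((-8077*(-5242))) = -5/25839 - 4650/42339634 = -5/25839 - 4650*1/42339634 = -5/25839 - 2325/21169817 = -165924760/547006901463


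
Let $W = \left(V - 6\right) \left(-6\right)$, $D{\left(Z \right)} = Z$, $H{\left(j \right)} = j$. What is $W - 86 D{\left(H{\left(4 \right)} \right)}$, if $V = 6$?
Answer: $-344$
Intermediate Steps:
$W = 0$ ($W = \left(6 - 6\right) \left(-6\right) = 0 \left(-6\right) = 0$)
$W - 86 D{\left(H{\left(4 \right)} \right)} = 0 - 344 = -344$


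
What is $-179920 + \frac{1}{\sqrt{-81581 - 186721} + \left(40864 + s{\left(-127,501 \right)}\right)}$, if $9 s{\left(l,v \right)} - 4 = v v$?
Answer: $\frac{- 1619280 \sqrt{268302} + 111331077511 i}{- 618781 i + 9 \sqrt{268302}} \approx -1.7992 \cdot 10^{5} - 9.5367 \cdot 10^{-7} i$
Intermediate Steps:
$s{\left(l,v \right)} = \frac{4}{9} + \frac{v^{2}}{9}$ ($s{\left(l,v \right)} = \frac{4}{9} + \frac{v v}{9} = \frac{4}{9} + \frac{v^{2}}{9}$)
$-179920 + \frac{1}{\sqrt{-81581 - 186721} + \left(40864 + s{\left(-127,501 \right)}\right)} = -179920 + \frac{1}{\sqrt{-81581 - 186721} + \left(40864 + \left(\frac{4}{9} + \frac{501^{2}}{9}\right)\right)} = -179920 + \frac{1}{\sqrt{-268302} + \left(40864 + \left(\frac{4}{9} + \frac{1}{9} \cdot 251001\right)\right)} = -179920 + \frac{1}{i \sqrt{268302} + \left(40864 + \left(\frac{4}{9} + 27889\right)\right)} = -179920 + \frac{1}{i \sqrt{268302} + \left(40864 + \frac{251005}{9}\right)} = -179920 + \frac{1}{i \sqrt{268302} + \frac{618781}{9}} = -179920 + \frac{1}{\frac{618781}{9} + i \sqrt{268302}}$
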